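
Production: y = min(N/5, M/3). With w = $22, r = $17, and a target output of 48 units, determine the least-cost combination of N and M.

N* = 240, M* = 144

With a fixed-proportions technology, the cost-minimizing bundle uses no slack in either input: N/5 = M/3 = y.
So N = 5·48 = 240 and M = 3·48 = 144.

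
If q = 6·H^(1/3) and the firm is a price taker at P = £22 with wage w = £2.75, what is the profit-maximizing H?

MP_H = (1/3)·6·H^(-2/3) = 2·H^(-2/3).
Profit maximization for a price taker requires P·MP_H = w: 22·2·H^(-2/3) = 2.75.
So H^(-2/3) = 0.0625, which gives H = 64.

H* = 64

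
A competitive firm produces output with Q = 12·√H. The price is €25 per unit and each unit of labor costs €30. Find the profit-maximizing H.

MP_H = (1/2)·12·H^(-1/2) = 6·H^(-1/2).
Profit maximization for a price taker requires P·MP_H = w: 25·6·H^(-1/2) = 30.
So H^(-1/2) = 0.2, which gives H = 25.

H* = 25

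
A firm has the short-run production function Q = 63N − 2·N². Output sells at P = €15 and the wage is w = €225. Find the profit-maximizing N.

N* = 12

The marginal product of N is MP_N = 63 − 4N.
A price-taking firm hires until the value of the marginal product equals the wage: P·MP_N = w, so 15·(63 − 4N) = 225.
Then 63 − 4N = 15, giving N = 12.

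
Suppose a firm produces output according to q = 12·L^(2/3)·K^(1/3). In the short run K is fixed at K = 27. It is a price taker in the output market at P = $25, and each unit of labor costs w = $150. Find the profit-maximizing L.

With K = 27, MP_L = (2/3)·12·L^(-1/3)·27^(1/3) = 24·L^(-1/3).
Profit maximization for a price taker requires P·MP_L = w: 25·24·L^(-1/3) = 150.
So L^(-1/3) = 0.25, which gives L = 64.

L* = 64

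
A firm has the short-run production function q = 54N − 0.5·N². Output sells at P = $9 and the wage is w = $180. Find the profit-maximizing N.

N* = 34

The marginal product of N is MP_N = 54 − N.
A price-taking firm hires until the value of the marginal product equals the wage: P·MP_N = w, so 9·(54 − N) = 180.
Then 54 − N = 20, giving N = 34.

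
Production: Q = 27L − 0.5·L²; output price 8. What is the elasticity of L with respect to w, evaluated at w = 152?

ε = -2.375

From P·MP_L = w with MP_L = 27 − L, labor demand is L(w) = 27 − w/8.
dL/dw = −1/(8) = -0.125.
At w = 152, L = 8, so ε = (dL/dw)·(w/L) = (-0.125)·(152/8) = -2.375.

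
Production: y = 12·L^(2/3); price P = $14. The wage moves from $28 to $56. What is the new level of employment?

L* = 8

From P·MP_L = w with MP_L = 8·L^(-1/3), the labor demand is L(w) = (112/w)^(3).
At w = 28: L = 64. At w = 56: L = 8.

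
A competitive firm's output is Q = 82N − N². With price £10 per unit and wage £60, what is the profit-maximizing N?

The marginal product of N is MP_N = 82 − 2N.
A price-taking firm hires until the value of the marginal product equals the wage: P·MP_N = w, so 10·(82 − 2N) = 60.
Then 82 − 2N = 6, giving N = 38.

N* = 38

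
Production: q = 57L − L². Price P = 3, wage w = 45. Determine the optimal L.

The marginal product of L is MP_L = 57 − 2L.
A price-taking firm hires until the value of the marginal product equals the wage: P·MP_L = w, so 3·(57 − 2L) = 45.
Then 57 − 2L = 15, giving L = 21.

L* = 21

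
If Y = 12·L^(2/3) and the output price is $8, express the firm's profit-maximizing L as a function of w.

L(w) = 262144/w³

MP_L = (2/3)·12·L^(-1/3) = 8·L^(-1/3).
Setting P·MP_L = w: 64·L^(-1/3) = w.
Solving for L: L^(-1/3) = w/64, so L = (64/w)^(3).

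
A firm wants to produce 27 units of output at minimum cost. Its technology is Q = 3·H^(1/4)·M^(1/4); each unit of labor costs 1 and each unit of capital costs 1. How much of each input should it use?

H* = 81, M* = 81

Cost minimization requires the marginal rate of technical substitution to equal the input-price ratio: MP_H/MP_M = w/r.
Here MP_H/MP_M = (1/4)·(M/H)/(1/4) = (M/H). Setting this equal to 1/1 = 1 gives M = H.
Substituting into Q = 27: 3·H^(1/4)·(H)^(1/4) = 27.
Solving, H = 81 and M = 81.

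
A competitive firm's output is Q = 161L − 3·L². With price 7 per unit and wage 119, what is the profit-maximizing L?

L* = 24

The marginal product of L is MP_L = 161 − 6L.
A price-taking firm hires until the value of the marginal product equals the wage: P·MP_L = w, so 7·(161 − 6L) = 119.
Then 161 − 6L = 17, giving L = 24.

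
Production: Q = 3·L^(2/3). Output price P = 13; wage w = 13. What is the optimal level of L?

MP_L = (2/3)·3·L^(-1/3) = 2·L^(-1/3).
Profit maximization for a price taker requires P·MP_L = w: 13·2·L^(-1/3) = 13.
So L^(-1/3) = 0.5, which gives L = 8.

L* = 8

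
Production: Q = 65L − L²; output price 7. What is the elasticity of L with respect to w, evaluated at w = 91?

From P·MP_L = w with MP_L = 65 − 2L, labor demand is L(w) = (65 − w/7)/2.
dL/dw = −1/(14) = -1/14.
At w = 91, L = 26, so ε = (dL/dw)·(w/L) = (-1/14)·(91/26) = -0.25.

ε = -0.25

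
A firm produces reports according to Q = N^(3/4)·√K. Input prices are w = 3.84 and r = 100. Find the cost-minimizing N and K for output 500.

N* = 625, K* = 16

Cost minimization requires the marginal rate of technical substitution to equal the input-price ratio: MP_N/MP_K = w/r.
Here MP_N/MP_K = (3/4)·(K/N)/(1/2) = 1.5·(K/N). Setting this equal to 3.84/100 = 0.0384 gives K = 0.0256N.
Substituting into Q = 500: N^(3/4)·(0.0256N)^(1/2) = 500.
Solving, N = 625 and K = 16.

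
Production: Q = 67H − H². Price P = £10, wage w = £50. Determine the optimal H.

The marginal product of H is MP_H = 67 − 2H.
A price-taking firm hires until the value of the marginal product equals the wage: P·MP_H = w, so 10·(67 − 2H) = 50.
Then 67 − 2H = 5, giving H = 31.

H* = 31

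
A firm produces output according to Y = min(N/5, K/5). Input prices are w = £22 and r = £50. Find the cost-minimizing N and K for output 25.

N* = 125, K* = 125

With a fixed-proportions technology, the cost-minimizing bundle uses no slack in either input: N/5 = K/5 = Y.
So N = 5·25 = 125 and K = 5·25 = 125.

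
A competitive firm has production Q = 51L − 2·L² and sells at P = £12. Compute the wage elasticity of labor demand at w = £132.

ε = -0.275

From P·MP_L = w with MP_L = 51 − 4L, labor demand is L(w) = (51 − w/12)/4.
dL/dw = −1/(48) = -1/48.
At w = 132, L = 10, so ε = (dL/dw)·(w/L) = (-1/48)·(132/10) = -0.275.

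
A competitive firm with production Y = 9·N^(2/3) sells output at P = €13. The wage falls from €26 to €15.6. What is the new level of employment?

From P·MP_N = w with MP_N = 6·N^(-1/3), the labor demand is N(w) = (78/w)^(3).
At w = 26: N = 27. At w = 15.6: N = 125.

N* = 125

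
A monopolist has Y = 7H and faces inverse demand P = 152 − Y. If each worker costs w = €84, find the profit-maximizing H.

Marginal revenue from the inverse demand is MR = 152 − 2Y.
The marginal product is MP_H = 7.
A monopolist hires until marginal revenue product equals the wage: MR·MP_H = w.
(152 − 14H)·7 = 84, so H = 10.

H* = 10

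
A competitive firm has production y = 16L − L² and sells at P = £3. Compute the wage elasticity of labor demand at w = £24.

ε = -1

From P·MP_L = w with MP_L = 16 − 2L, labor demand is L(w) = (16 − w/3)/2.
dL/dw = −1/(6) = -1/6.
At w = 24, L = 4, so ε = (dL/dw)·(w/L) = (-1/6)·(24/4) = -1.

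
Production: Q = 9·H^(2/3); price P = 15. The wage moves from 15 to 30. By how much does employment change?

ΔH = -189

From P·MP_H = w with MP_H = 6·H^(-1/3), the labor demand is H(w) = (90/w)^(3).
At w = 15: H = 216. At w = 30: H = 27.
ΔH = 27 − 216 = -189.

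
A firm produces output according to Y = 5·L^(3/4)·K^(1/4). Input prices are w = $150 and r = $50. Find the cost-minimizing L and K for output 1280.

Cost minimization requires the marginal rate of technical substitution to equal the input-price ratio: MP_L/MP_K = w/r.
Here MP_L/MP_K = (3/4)·(K/L)/(1/4) = 3·(K/L). Setting this equal to 150/50 = 3 gives K = L.
Substituting into Y = 1280: 5·L^(3/4)·(L)^(1/4) = 1280.
Solving, L = 256 and K = 256.

L* = 256, K* = 256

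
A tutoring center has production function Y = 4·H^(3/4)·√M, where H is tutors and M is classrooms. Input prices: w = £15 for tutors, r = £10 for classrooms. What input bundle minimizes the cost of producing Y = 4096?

H* = 256, M* = 256

Cost minimization requires the marginal rate of technical substitution to equal the input-price ratio: MP_H/MP_M = w/r.
Here MP_H/MP_M = (3/4)·(M/H)/(1/2) = 1.5·(M/H). Setting this equal to 15/10 = 1.5 gives M = H.
Substituting into Y = 4096: 4·H^(3/4)·(H)^(1/2) = 4096.
Solving, H = 256 and M = 256.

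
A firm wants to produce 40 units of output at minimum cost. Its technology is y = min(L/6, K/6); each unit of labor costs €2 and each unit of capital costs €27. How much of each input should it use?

L* = 240, K* = 240

With a fixed-proportions technology, the cost-minimizing bundle uses no slack in either input: L/6 = K/6 = y.
So L = 6·40 = 240 and K = 6·40 = 240.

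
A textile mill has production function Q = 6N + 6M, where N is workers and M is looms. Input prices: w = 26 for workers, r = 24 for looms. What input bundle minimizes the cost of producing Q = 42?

N* = 0, M* = 7

The inputs are perfect substitutes, so the firm uses whichever has the lower cost per unit of output.
Cost per unit of output via N is w/6 = 13/3; via M it is r/6 = 4. M is cheaper.
Producing Q = 42 with M alone: N = 0, M = 7.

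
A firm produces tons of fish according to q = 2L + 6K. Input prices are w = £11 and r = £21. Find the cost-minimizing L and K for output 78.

The inputs are perfect substitutes, so the firm uses whichever has the lower cost per unit of output.
Cost per unit of output via L is w/2 = 5.5; via K it is r/6 = 3.5. K is cheaper.
Producing q = 78 with K alone: L = 0, K = 13.

L* = 0, K* = 13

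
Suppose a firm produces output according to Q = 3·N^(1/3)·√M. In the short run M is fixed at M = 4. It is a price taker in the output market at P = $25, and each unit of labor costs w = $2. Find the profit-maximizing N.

With M = 4, MP_N = (1/3)·3·N^(-2/3)·4^(1/2) = 2·N^(-2/3).
Profit maximization for a price taker requires P·MP_N = w: 25·2·N^(-2/3) = 2.
So N^(-2/3) = 0.04, which gives N = 125.

N* = 125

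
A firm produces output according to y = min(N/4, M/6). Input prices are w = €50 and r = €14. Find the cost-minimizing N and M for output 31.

N* = 124, M* = 186

With a fixed-proportions technology, the cost-minimizing bundle uses no slack in either input: N/4 = M/6 = y.
So N = 4·31 = 124 and M = 6·31 = 186.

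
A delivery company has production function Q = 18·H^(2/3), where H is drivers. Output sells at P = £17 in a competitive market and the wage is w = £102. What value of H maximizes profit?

MP_H = (2/3)·18·H^(-1/3) = 12·H^(-1/3).
Profit maximization for a price taker requires P·MP_H = w: 17·12·H^(-1/3) = 102.
So H^(-1/3) = 0.5, which gives H = 8.

H* = 8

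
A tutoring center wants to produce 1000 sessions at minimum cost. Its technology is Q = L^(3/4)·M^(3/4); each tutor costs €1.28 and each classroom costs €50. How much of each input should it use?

Cost minimization requires the marginal rate of technical substitution to equal the input-price ratio: MP_L/MP_M = w/r.
Here MP_L/MP_M = (3/4)·(M/L)/(3/4) = (M/L). Setting this equal to 1.28/50 = 0.0256 gives M = 0.0256L.
Substituting into Q = 1000: L^(3/4)·(0.0256L)^(3/4) = 1000.
Solving, L = 625 and M = 16.

L* = 625, M* = 16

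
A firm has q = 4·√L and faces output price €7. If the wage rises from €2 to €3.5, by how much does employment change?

From P·MP_L = w with MP_L = 2·L^(-1/2), the labor demand is L(w) = (14/w)^(2).
At w = 2: L = 49. At w = 3.5: L = 16.
ΔL = 16 − 49 = -33.

ΔL = -33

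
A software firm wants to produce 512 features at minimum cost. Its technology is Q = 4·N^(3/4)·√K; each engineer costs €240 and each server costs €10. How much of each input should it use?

Cost minimization requires the marginal rate of technical substitution to equal the input-price ratio: MP_N/MP_K = w/r.
Here MP_N/MP_K = (3/4)·(K/N)/(1/2) = 1.5·(K/N). Setting this equal to 240/10 = 24 gives K = 16N.
Substituting into Q = 512: 4·N^(3/4)·(16N)^(1/2) = 512.
Solving, N = 16 and K = 256.

N* = 16, K* = 256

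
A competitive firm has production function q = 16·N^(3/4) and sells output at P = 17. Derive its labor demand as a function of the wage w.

MP_N = (3/4)·16·N^(-1/4) = 12·N^(-1/4).
Setting P·MP_N = w: 204·N^(-1/4) = w.
Solving for N: N^(-1/4) = w/204, so N = (204/w)^(4).

N(w) = (204/w)^(4)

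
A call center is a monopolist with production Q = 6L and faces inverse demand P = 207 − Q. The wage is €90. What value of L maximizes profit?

L* = 16

Marginal revenue from the inverse demand is MR = 207 − 2Q.
The marginal product is MP_L = 6.
A monopolist hires until marginal revenue product equals the wage: MR·MP_L = w.
(207 − 12L)·6 = 90, so L = 16.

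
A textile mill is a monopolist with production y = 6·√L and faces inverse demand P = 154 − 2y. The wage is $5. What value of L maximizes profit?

L* = 36

Marginal revenue from the inverse demand is MR = 154 − 4y.
The marginal product is MP_L = 3·L^(-1/2).
A monopolist hires until marginal revenue product equals the wage: MR·MP_L = w.
At L, y = 6·√L. Substituting and solving: (154 − 24·√L)·3·L^(-1/2) = 5 gives L = 36.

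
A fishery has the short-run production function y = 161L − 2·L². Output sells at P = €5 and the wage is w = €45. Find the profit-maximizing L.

L* = 38

The marginal product of L is MP_L = 161 − 4L.
A price-taking firm hires until the value of the marginal product equals the wage: P·MP_L = w, so 5·(161 − 4L) = 45.
Then 161 − 4L = 9, giving L = 38.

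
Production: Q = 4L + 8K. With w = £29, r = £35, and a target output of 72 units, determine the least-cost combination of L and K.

L* = 0, K* = 9

The inputs are perfect substitutes, so the firm uses whichever has the lower cost per unit of output.
Cost per unit of output via L is w/4 = 7.25; via K it is r/8 = 4.375. K is cheaper.
Producing Q = 72 with K alone: L = 0, K = 9.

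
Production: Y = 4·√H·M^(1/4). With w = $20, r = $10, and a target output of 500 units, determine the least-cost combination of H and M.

H* = 625, M* = 625

Cost minimization requires the marginal rate of technical substitution to equal the input-price ratio: MP_H/MP_M = w/r.
Here MP_H/MP_M = (1/2)·(M/H)/(1/4) = 2·(M/H). Setting this equal to 20/10 = 2 gives M = H.
Substituting into Y = 500: 4·H^(1/2)·(H)^(1/4) = 500.
Solving, H = 625 and M = 625.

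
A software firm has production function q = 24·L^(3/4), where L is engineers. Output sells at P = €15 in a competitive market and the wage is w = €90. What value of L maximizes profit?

MP_L = (3/4)·24·L^(-1/4) = 18·L^(-1/4).
Profit maximization for a price taker requires P·MP_L = w: 15·18·L^(-1/4) = 90.
So L^(-1/4) = 1/3, which gives L = 81.

L* = 81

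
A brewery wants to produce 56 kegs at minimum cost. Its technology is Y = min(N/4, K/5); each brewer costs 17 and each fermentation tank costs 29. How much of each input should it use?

N* = 224, K* = 280

With a fixed-proportions technology, the cost-minimizing bundle uses no slack in either input: N/4 = K/5 = Y.
So N = 4·56 = 224 and K = 5·56 = 280.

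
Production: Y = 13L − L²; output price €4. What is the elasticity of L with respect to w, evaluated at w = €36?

From P·MP_L = w with MP_L = 13 − 2L, labor demand is L(w) = (13 − w/4)/2.
dL/dw = −1/(8) = -0.125.
At w = 36, L = 2, so ε = (dL/dw)·(w/L) = (-0.125)·(36/2) = -2.25.

ε = -2.25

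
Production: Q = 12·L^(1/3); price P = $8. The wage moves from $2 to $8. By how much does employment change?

From P·MP_L = w with MP_L = 4·L^(-2/3), the labor demand is L(w) = (32/w)^(3/2).
At w = 2: L = 64. At w = 8: L = 8.
ΔL = 8 − 64 = -56.

ΔL = -56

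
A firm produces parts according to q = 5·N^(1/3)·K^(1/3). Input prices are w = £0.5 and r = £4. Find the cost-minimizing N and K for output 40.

N* = 64, K* = 8

Cost minimization requires the marginal rate of technical substitution to equal the input-price ratio: MP_N/MP_K = w/r.
Here MP_N/MP_K = (1/3)·(K/N)/(1/3) = (K/N). Setting this equal to 0.5/4 = 0.125 gives K = 0.125N.
Substituting into q = 40: 5·N^(1/3)·(0.125N)^(1/3) = 40.
Solving, N = 64 and K = 8.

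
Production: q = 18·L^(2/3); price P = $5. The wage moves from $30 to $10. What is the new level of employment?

L* = 216

From P·MP_L = w with MP_L = 12·L^(-1/3), the labor demand is L(w) = (60/w)^(3).
At w = 30: L = 8. At w = 10: L = 216.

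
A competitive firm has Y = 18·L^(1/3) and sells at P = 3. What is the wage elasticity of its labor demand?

MP_L = (1/3)·18·L^(-2/3), so P·MP_L = w gives 18·L^(-2/3) = w.
Solving, L(w) = (18/w)^(3/2). This is a constant-elasticity form: L ∝ w^(−3/2), so ε = −3/2.

ε = -1.5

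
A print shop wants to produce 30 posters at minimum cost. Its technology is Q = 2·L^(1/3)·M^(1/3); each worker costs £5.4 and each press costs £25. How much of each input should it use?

Cost minimization requires the marginal rate of technical substitution to equal the input-price ratio: MP_L/MP_M = w/r.
Here MP_L/MP_M = (1/3)·(M/L)/(1/3) = (M/L). Setting this equal to 5.4/25 = 0.216 gives M = 0.216L.
Substituting into Q = 30: 2·L^(1/3)·(0.216L)^(1/3) = 30.
Solving, L = 125 and M = 27.

L* = 125, M* = 27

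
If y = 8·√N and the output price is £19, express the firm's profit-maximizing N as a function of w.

N(w) = 5776/w²

MP_N = (1/2)·8·N^(-1/2) = 4·N^(-1/2).
Setting P·MP_N = w: 76·N^(-1/2) = w.
Solving for N: N^(-1/2) = w/76, so N = (76/w)^(2).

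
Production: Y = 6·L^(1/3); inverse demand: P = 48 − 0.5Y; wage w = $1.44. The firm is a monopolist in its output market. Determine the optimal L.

L* = 125

Marginal revenue from the inverse demand is MR = 48 − Y.
The marginal product is MP_L = 2·L^(-2/3).
A monopolist hires until marginal revenue product equals the wage: MR·MP_L = w.
At L, Y = 6·L^(1/3). Substituting and solving: (48 − 6·L^(1/3))·2·L^(-2/3) = 1.44 gives L = 125.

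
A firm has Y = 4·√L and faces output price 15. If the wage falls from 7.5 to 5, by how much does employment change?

From P·MP_L = w with MP_L = 2·L^(-1/2), the labor demand is L(w) = (30/w)^(2).
At w = 7.5: L = 16. At w = 5: L = 36.
ΔL = 36 − 16 = 20.

ΔL = 20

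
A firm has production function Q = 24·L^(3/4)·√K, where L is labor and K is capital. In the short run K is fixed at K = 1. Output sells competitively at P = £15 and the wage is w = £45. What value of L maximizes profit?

L* = 1296

With K = 1, MP_L = (3/4)·24·L^(-1/4)·1^(1/2) = 18·L^(-1/4).
Profit maximization for a price taker requires P·MP_L = w: 15·18·L^(-1/4) = 45.
So L^(-1/4) = 1/6, which gives L = 1296.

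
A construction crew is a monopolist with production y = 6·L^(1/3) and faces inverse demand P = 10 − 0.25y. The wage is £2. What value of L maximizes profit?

Marginal revenue from the inverse demand is MR = 10 − 0.5y.
The marginal product is MP_L = 2·L^(-2/3).
A monopolist hires until marginal revenue product equals the wage: MR·MP_L = w.
At L, y = 6·L^(1/3). Substituting and solving: (10 − 3·L^(1/3))·2·L^(-2/3) = 2 gives L = 8.

L* = 8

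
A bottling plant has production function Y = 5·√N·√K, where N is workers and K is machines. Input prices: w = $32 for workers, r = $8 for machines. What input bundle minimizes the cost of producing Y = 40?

N* = 4, K* = 16

Cost minimization requires the marginal rate of technical substitution to equal the input-price ratio: MP_N/MP_K = w/r.
Here MP_N/MP_K = (1/2)·(K/N)/(1/2) = (K/N). Setting this equal to 32/8 = 4 gives K = 4N.
Substituting into Y = 40: 5·N^(1/2)·(4N)^(1/2) = 40.
Solving, N = 4 and K = 16.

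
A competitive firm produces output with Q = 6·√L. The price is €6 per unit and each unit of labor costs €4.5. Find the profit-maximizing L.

MP_L = (1/2)·6·L^(-1/2) = 3·L^(-1/2).
Profit maximization for a price taker requires P·MP_L = w: 6·3·L^(-1/2) = 4.5.
So L^(-1/2) = 0.25, which gives L = 16.

L* = 16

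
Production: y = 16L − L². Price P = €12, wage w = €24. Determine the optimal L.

L* = 7

The marginal product of L is MP_L = 16 − 2L.
A price-taking firm hires until the value of the marginal product equals the wage: P·MP_L = w, so 12·(16 − 2L) = 24.
Then 16 − 2L = 2, giving L = 7.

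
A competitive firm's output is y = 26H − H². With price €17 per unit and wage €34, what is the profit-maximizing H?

The marginal product of H is MP_H = 26 − 2H.
A price-taking firm hires until the value of the marginal product equals the wage: P·MP_H = w, so 17·(26 − 2H) = 34.
Then 26 − 2H = 2, giving H = 12.

H* = 12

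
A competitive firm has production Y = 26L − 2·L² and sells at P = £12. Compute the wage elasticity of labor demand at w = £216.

From P·MP_L = w with MP_L = 26 − 4L, labor demand is L(w) = (26 − w/12)/4.
dL/dw = −1/(48) = -1/48.
At w = 216, L = 2, so ε = (dL/dw)·(w/L) = (-1/48)·(216/2) = -2.25.

ε = -2.25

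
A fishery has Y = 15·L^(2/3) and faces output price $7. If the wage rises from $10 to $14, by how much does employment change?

From P·MP_L = w with MP_L = 10·L^(-1/3), the labor demand is L(w) = (70/w)^(3).
At w = 10: L = 343. At w = 14: L = 125.
ΔL = 125 − 343 = -218.

ΔL = -218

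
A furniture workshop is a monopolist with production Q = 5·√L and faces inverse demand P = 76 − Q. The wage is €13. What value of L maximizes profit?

L* = 25

Marginal revenue from the inverse demand is MR = 76 − 2Q.
The marginal product is MP_L = 2.5·L^(-1/2).
A monopolist hires until marginal revenue product equals the wage: MR·MP_L = w.
At L, Q = 5·√L. Substituting and solving: (76 − 10·√L)·2.5·L^(-1/2) = 13 gives L = 25.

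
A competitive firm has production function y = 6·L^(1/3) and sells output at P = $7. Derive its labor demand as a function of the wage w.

MP_L = (1/3)·6·L^(-2/3) = 2·L^(-2/3).
Setting P·MP_L = w: 14·L^(-2/3) = w.
Solving for L: L^(-2/3) = w/14, so L = (14/w)^(3/2).

L(w) = (14/w)^(3/2)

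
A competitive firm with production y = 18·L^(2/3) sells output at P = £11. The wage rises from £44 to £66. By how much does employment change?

ΔL = -19

From P·MP_L = w with MP_L = 12·L^(-1/3), the labor demand is L(w) = (132/w)^(3).
At w = 44: L = 27. At w = 66: L = 8.
ΔL = 8 − 27 = -19.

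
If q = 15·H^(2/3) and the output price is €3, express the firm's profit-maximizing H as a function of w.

H(w) = 27000/w³

MP_H = (2/3)·15·H^(-1/3) = 10·H^(-1/3).
Setting P·MP_H = w: 30·H^(-1/3) = w.
Solving for H: H^(-1/3) = w/30, so H = (30/w)^(3).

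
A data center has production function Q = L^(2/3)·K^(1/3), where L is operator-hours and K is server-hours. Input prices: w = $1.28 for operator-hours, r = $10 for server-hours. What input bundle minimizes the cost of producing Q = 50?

L* = 125, K* = 8

Cost minimization requires the marginal rate of technical substitution to equal the input-price ratio: MP_L/MP_K = w/r.
Here MP_L/MP_K = (2/3)·(K/L)/(1/3) = 2·(K/L). Setting this equal to 1.28/10 = 0.128 gives K = 0.064L.
Substituting into Q = 50: L^(2/3)·(0.064L)^(1/3) = 50.
Solving, L = 125 and K = 8.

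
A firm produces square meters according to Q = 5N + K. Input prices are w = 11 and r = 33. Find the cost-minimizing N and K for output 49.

The inputs are perfect substitutes, so the firm uses whichever has the lower cost per unit of output.
Cost per unit of output via N is 2.2; via K it is 33. N is cheaper.
Producing Q = 49 with N alone: N = 9.8, K = 0.

N* = 9.8, K* = 0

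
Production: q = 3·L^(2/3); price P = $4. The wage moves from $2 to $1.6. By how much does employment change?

From P·MP_L = w with MP_L = 2·L^(-1/3), the labor demand is L(w) = (8/w)^(3).
At w = 2: L = 64. At w = 1.6: L = 125.
ΔL = 125 − 64 = 61.

ΔL = 61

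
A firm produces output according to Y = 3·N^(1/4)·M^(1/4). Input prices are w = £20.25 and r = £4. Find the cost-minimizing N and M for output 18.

Cost minimization requires the marginal rate of technical substitution to equal the input-price ratio: MP_N/MP_M = w/r.
Here MP_N/MP_M = (1/4)·(M/N)/(1/4) = (M/N). Setting this equal to 20.25/4 = 5.0625 gives M = 5.0625N.
Substituting into Y = 18: 3·N^(1/4)·(5.0625N)^(1/4) = 18.
Solving, N = 16 and M = 81.

N* = 16, M* = 81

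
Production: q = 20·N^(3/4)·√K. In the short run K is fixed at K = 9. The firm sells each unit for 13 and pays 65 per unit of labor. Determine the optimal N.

N* = 6561

With K = 9, MP_N = (3/4)·20·N^(-1/4)·9^(1/2) = 45·N^(-1/4).
Profit maximization for a price taker requires P·MP_N = w: 13·45·N^(-1/4) = 65.
So N^(-1/4) = 1/9, which gives N = 6561.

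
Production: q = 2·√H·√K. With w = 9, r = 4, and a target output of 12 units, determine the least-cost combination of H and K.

Cost minimization requires the marginal rate of technical substitution to equal the input-price ratio: MP_H/MP_K = w/r.
Here MP_H/MP_K = (1/2)·(K/H)/(1/2) = (K/H). Setting this equal to 9/4 = 2.25 gives K = 2.25H.
Substituting into q = 12: 2·H^(1/2)·(2.25H)^(1/2) = 12.
Solving, H = 4 and K = 9.

H* = 4, K* = 9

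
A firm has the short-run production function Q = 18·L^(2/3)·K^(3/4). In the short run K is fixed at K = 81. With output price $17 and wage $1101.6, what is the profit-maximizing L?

With K = 81, MP_L = (2/3)·18·L^(-1/3)·81^(3/4) = 324·L^(-1/3).
Profit maximization for a price taker requires P·MP_L = w: 17·324·L^(-1/3) = 1101.6.
So L^(-1/3) = 0.2, which gives L = 125.

L* = 125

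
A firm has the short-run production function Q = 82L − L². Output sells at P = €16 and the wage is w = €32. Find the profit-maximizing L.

The marginal product of L is MP_L = 82 − 2L.
A price-taking firm hires until the value of the marginal product equals the wage: P·MP_L = w, so 16·(82 − 2L) = 32.
Then 82 − 2L = 2, giving L = 40.

L* = 40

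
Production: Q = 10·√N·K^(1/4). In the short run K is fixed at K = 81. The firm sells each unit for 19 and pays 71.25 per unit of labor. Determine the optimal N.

With K = 81, MP_N = (1/2)·10·N^(-1/2)·81^(1/4) = 15·N^(-1/2).
Profit maximization for a price taker requires P·MP_N = w: 19·15·N^(-1/2) = 71.25.
So N^(-1/2) = 0.25, which gives N = 16.

N* = 16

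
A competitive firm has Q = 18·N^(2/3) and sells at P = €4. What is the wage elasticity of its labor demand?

MP_N = (2/3)·18·N^(-1/3), so P·MP_N = w gives 48·N^(-1/3) = w.
Solving, N(w) = (48/w)^(3). This is a constant-elasticity form: N ∝ w^(−3), so ε = −3.

ε = -3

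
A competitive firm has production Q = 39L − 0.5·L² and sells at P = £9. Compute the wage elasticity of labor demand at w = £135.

ε = -0.625

From P·MP_L = w with MP_L = 39 − L, labor demand is L(w) = 39 − w/9.
dL/dw = −1/(9) = -1/9.
At w = 135, L = 24, so ε = (dL/dw)·(w/L) = (-1/9)·(135/24) = -0.625.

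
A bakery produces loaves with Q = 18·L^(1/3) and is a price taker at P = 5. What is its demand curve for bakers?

L(w) = (30/w)^(3/2)

MP_L = (1/3)·18·L^(-2/3) = 6·L^(-2/3).
Setting P·MP_L = w: 30·L^(-2/3) = w.
Solving for L: L^(-2/3) = w/30, so L = (30/w)^(3/2).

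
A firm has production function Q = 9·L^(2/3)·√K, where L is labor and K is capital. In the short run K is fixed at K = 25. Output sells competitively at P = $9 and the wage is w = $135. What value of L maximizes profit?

L* = 8

With K = 25, MP_L = (2/3)·9·L^(-1/3)·25^(1/2) = 30·L^(-1/3).
Profit maximization for a price taker requires P·MP_L = w: 9·30·L^(-1/3) = 135.
So L^(-1/3) = 0.5, which gives L = 8.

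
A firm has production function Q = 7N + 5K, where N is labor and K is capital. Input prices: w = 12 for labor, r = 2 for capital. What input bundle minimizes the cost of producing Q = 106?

The inputs are perfect substitutes, so the firm uses whichever has the lower cost per unit of output.
Cost per unit of output via N is w/7 = 12/7; via K it is r/5 = 0.4. K is cheaper.
Producing Q = 106 with K alone: N = 0, K = 21.2.

N* = 0, K* = 21.2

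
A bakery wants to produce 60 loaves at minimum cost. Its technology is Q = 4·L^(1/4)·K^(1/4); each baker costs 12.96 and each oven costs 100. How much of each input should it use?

Cost minimization requires the marginal rate of technical substitution to equal the input-price ratio: MP_L/MP_K = w/r.
Here MP_L/MP_K = (1/4)·(K/L)/(1/4) = (K/L). Setting this equal to 12.96/100 = 0.1296 gives K = 0.1296L.
Substituting into Q = 60: 4·L^(1/4)·(0.1296L)^(1/4) = 60.
Solving, L = 625 and K = 81.

L* = 625, K* = 81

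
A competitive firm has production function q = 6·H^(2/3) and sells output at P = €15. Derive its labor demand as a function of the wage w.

MP_H = (2/3)·6·H^(-1/3) = 4·H^(-1/3).
Setting P·MP_H = w: 60·H^(-1/3) = w.
Solving for H: H^(-1/3) = w/60, so H = (60/w)^(3).

H(w) = 216000/w³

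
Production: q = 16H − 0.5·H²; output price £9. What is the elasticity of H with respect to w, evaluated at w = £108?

ε = -3

From P·MP_H = w with MP_H = 16 − H, labor demand is H(w) = 16 − w/9.
dH/dw = −1/(9) = -1/9.
At w = 108, H = 4, so ε = (dH/dw)·(w/H) = (-1/9)·(108/4) = -3.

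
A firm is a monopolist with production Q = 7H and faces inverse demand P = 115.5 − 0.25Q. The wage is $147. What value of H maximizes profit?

Marginal revenue from the inverse demand is MR = 115.5 − 0.5Q.
The marginal product is MP_H = 7.
A monopolist hires until marginal revenue product equals the wage: MR·MP_H = w.
(115.5 − 3.5H)·7 = 147, so H = 27.

H* = 27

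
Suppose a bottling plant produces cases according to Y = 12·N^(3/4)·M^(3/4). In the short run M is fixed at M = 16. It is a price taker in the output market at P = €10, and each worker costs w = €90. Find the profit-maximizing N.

With M = 16, MP_N = (3/4)·12·N^(-1/4)·16^(3/4) = 72·N^(-1/4).
Profit maximization for a price taker requires P·MP_N = w: 10·72·N^(-1/4) = 90.
So N^(-1/4) = 0.125, which gives N = 4096.

N* = 4096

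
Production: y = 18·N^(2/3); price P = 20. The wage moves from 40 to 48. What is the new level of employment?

From P·MP_N = w with MP_N = 12·N^(-1/3), the labor demand is N(w) = (240/w)^(3).
At w = 40: N = 216. At w = 48: N = 125.

N* = 125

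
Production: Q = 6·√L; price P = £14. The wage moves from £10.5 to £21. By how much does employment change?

ΔL = -12

From P·MP_L = w with MP_L = 3·L^(-1/2), the labor demand is L(w) = (42/w)^(2).
At w = 10.5: L = 16. At w = 21: L = 4.
ΔL = 4 − 16 = -12.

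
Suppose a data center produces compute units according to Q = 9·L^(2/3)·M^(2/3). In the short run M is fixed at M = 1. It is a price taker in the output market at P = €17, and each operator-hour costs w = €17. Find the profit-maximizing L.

With M = 1, MP_L = (2/3)·9·L^(-1/3)·1^(2/3) = 6·L^(-1/3).
Profit maximization for a price taker requires P·MP_L = w: 17·6·L^(-1/3) = 17.
So L^(-1/3) = 1/6, which gives L = 216.

L* = 216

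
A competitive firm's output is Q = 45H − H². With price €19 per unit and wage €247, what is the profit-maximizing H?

H* = 16

The marginal product of H is MP_H = 45 − 2H.
A price-taking firm hires until the value of the marginal product equals the wage: P·MP_H = w, so 19·(45 − 2H) = 247.
Then 45 − 2H = 13, giving H = 16.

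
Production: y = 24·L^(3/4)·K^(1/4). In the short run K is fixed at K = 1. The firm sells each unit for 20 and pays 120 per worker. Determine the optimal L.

L* = 81

With K = 1, MP_L = (3/4)·24·L^(-1/4)·1^(1/4) = 18·L^(-1/4).
Profit maximization for a price taker requires P·MP_L = w: 20·18·L^(-1/4) = 120.
So L^(-1/4) = 1/3, which gives L = 81.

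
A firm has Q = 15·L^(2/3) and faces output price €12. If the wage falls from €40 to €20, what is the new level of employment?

From P·MP_L = w with MP_L = 10·L^(-1/3), the labor demand is L(w) = (120/w)^(3).
At w = 40: L = 27. At w = 20: L = 216.

L* = 216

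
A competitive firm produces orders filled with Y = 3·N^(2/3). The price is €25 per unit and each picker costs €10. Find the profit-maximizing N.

N* = 125

MP_N = (2/3)·3·N^(-1/3) = 2·N^(-1/3).
Profit maximization for a price taker requires P·MP_N = w: 25·2·N^(-1/3) = 10.
So N^(-1/3) = 0.2, which gives N = 125.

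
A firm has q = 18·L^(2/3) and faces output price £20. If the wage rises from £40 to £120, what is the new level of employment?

From P·MP_L = w with MP_L = 12·L^(-1/3), the labor demand is L(w) = (240/w)^(3).
At w = 40: L = 216. At w = 120: L = 8.

L* = 8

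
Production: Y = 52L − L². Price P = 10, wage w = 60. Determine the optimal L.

L* = 23

The marginal product of L is MP_L = 52 − 2L.
A price-taking firm hires until the value of the marginal product equals the wage: P·MP_L = w, so 10·(52 − 2L) = 60.
Then 52 − 2L = 6, giving L = 23.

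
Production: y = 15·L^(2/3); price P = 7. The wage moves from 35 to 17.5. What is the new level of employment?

From P·MP_L = w with MP_L = 10·L^(-1/3), the labor demand is L(w) = (70/w)^(3).
At w = 35: L = 8. At w = 17.5: L = 64.

L* = 64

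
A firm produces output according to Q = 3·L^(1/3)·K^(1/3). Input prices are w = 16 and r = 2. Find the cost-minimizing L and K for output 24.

Cost minimization requires the marginal rate of technical substitution to equal the input-price ratio: MP_L/MP_K = w/r.
Here MP_L/MP_K = (1/3)·(K/L)/(1/3) = (K/L). Setting this equal to 16/2 = 8 gives K = 8L.
Substituting into Q = 24: 3·L^(1/3)·(8L)^(1/3) = 24.
Solving, L = 8 and K = 64.

L* = 8, K* = 64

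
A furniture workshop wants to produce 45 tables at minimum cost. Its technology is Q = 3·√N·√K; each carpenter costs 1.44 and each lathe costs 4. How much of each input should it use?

N* = 25, K* = 9

Cost minimization requires the marginal rate of technical substitution to equal the input-price ratio: MP_N/MP_K = w/r.
Here MP_N/MP_K = (1/2)·(K/N)/(1/2) = (K/N). Setting this equal to 1.44/4 = 0.36 gives K = 0.36N.
Substituting into Q = 45: 3·N^(1/2)·(0.36N)^(1/2) = 45.
Solving, N = 25 and K = 9.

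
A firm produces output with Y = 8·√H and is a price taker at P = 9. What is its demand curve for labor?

MP_H = (1/2)·8·H^(-1/2) = 4·H^(-1/2).
Setting P·MP_H = w: 36·H^(-1/2) = w.
Solving for H: H^(-1/2) = w/36, so H = (36/w)^(2).

H(w) = 1296/w²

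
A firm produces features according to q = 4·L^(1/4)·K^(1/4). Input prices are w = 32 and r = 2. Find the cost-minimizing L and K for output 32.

Cost minimization requires the marginal rate of technical substitution to equal the input-price ratio: MP_L/MP_K = w/r.
Here MP_L/MP_K = (1/4)·(K/L)/(1/4) = (K/L). Setting this equal to 32/2 = 16 gives K = 16L.
Substituting into q = 32: 4·L^(1/4)·(16L)^(1/4) = 32.
Solving, L = 16 and K = 256.

L* = 16, K* = 256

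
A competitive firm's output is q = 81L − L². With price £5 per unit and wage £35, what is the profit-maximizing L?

L* = 37

The marginal product of L is MP_L = 81 − 2L.
A price-taking firm hires until the value of the marginal product equals the wage: P·MP_L = w, so 5·(81 − 2L) = 35.
Then 81 − 2L = 7, giving L = 37.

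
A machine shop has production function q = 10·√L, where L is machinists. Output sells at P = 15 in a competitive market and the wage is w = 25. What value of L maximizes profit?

L* = 9

MP_L = (1/2)·10·L^(-1/2) = 5·L^(-1/2).
Profit maximization for a price taker requires P·MP_L = w: 15·5·L^(-1/2) = 25.
So L^(-1/2) = 1/3, which gives L = 9.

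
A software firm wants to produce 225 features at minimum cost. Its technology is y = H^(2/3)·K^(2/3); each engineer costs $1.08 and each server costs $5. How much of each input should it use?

Cost minimization requires the marginal rate of technical substitution to equal the input-price ratio: MP_H/MP_K = w/r.
Here MP_H/MP_K = (2/3)·(K/H)/(2/3) = (K/H). Setting this equal to 1.08/5 = 0.216 gives K = 0.216H.
Substituting into y = 225: H^(2/3)·(0.216H)^(2/3) = 225.
Solving, H = 125 and K = 27.

H* = 125, K* = 27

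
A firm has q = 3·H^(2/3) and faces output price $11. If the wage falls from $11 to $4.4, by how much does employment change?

From P·MP_H = w with MP_H = 2·H^(-1/3), the labor demand is H(w) = (22/w)^(3).
At w = 11: H = 8. At w = 4.4: H = 125.
ΔH = 125 − 8 = 117.

ΔH = 117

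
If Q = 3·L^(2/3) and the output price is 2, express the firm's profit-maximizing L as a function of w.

L(w) = 64/w³

MP_L = (2/3)·3·L^(-1/3) = 2·L^(-1/3).
Setting P·MP_L = w: 4·L^(-1/3) = w.
Solving for L: L^(-1/3) = w/4, so L = (4/w)^(3).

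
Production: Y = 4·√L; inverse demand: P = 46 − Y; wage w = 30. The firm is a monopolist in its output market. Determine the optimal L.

L* = 4

Marginal revenue from the inverse demand is MR = 46 − 2Y.
The marginal product is MP_L = 2·L^(-1/2).
A monopolist hires until marginal revenue product equals the wage: MR·MP_L = w.
At L, Y = 4·√L. Substituting and solving: (46 − 8·√L)·2·L^(-1/2) = 30 gives L = 4.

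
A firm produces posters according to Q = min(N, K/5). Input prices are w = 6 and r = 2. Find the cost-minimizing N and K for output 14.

With a fixed-proportions technology, the cost-minimizing bundle uses no slack in either input: N = K/5 = Q.
So N = 14 and K = 5·14 = 70.

N* = 14, K* = 70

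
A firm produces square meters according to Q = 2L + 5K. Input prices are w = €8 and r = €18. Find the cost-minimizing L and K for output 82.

The inputs are perfect substitutes, so the firm uses whichever has the lower cost per unit of output.
Cost per unit of output via L is w/2 = 4; via K it is r/5 = 3.6. K is cheaper.
Producing Q = 82 with K alone: L = 0, K = 16.4.

L* = 0, K* = 16.4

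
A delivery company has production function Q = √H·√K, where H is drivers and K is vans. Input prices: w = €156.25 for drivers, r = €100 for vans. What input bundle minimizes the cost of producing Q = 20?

H* = 16, K* = 25

Cost minimization requires the marginal rate of technical substitution to equal the input-price ratio: MP_H/MP_K = w/r.
Here MP_H/MP_K = (1/2)·(K/H)/(1/2) = (K/H). Setting this equal to 156.25/100 = 1.5625 gives K = 1.5625H.
Substituting into Q = 20: H^(1/2)·(1.5625H)^(1/2) = 20.
Solving, H = 16 and K = 25.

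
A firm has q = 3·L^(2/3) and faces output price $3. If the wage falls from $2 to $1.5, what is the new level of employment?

L* = 64

From P·MP_L = w with MP_L = 2·L^(-1/3), the labor demand is L(w) = (6/w)^(3).
At w = 2: L = 27. At w = 1.5: L = 64.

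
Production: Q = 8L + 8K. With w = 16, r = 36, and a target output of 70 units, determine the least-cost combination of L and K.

L* = 8.75, K* = 0

The inputs are perfect substitutes, so the firm uses whichever has the lower cost per unit of output.
Cost per unit of output via L is w/8 = 2; via K it is r/8 = 4.5. L is cheaper.
Producing Q = 70 with L alone: L = 8.75, K = 0.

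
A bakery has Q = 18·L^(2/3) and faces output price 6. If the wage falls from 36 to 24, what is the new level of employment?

L* = 27

From P·MP_L = w with MP_L = 12·L^(-1/3), the labor demand is L(w) = (72/w)^(3).
At w = 36: L = 8. At w = 24: L = 27.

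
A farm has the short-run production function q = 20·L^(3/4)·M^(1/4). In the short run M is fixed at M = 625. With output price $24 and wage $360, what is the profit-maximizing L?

L* = 625

With M = 625, MP_L = (3/4)·20·L^(-1/4)·625^(1/4) = 75·L^(-1/4).
Profit maximization for a price taker requires P·MP_L = w: 24·75·L^(-1/4) = 360.
So L^(-1/4) = 0.2, which gives L = 625.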